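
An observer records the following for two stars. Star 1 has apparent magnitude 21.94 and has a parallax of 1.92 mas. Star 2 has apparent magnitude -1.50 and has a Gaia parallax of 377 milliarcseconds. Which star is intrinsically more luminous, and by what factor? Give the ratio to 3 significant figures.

Star 2 is more luminous, by a factor of 61600.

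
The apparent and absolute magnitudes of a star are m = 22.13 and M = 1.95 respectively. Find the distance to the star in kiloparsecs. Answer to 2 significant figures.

μ = m − M = 20.180
m − M = 5 log₁₀ d − 5
log₁₀ d = (m − M)/5 + 1 = 5.0360
d = 10^5.0360 = 108600 pc
= 108.6 kpc

d ≈ 110 kpc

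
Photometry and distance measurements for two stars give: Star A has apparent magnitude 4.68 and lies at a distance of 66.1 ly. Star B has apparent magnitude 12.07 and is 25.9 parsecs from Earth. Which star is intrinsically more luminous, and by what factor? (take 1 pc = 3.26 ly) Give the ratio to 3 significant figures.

Star A is more luminous, by a factor of 554.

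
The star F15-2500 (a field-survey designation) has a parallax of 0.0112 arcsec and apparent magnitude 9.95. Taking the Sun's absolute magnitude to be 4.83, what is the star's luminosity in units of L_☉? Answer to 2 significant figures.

L/L_☉ ≈ 0.71

d = 1/p = 1/0.0112″ = 89.29 pc
M = m − 5 log₁₀ d + 5 = 9.95 − 5·1.9508 + 5 = 5.196
M − M_☉ = 5.196 − 4.83 = 0.366
L/L_☉ = 10^(−0.4 × 0.366) = 0.7138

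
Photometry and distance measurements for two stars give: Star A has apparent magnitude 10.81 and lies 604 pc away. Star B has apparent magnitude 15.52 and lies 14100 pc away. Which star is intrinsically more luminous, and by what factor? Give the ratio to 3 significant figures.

Star A: M = m − 5 log₁₀ d + 5 = 10.81 − 5·2.7810 + 5 = 1.905
Star B: M = m − 5 log₁₀ d + 5 = 15.52 − 5·4.1492 + 5 = -0.226
ΔM = M_A − M_B = 1.905 − (-0.226) = 2.131; smaller M is more luminous → Star B.
L ratio = 10^(0.4 |ΔM|) = 10^0.852 = 7.118

Star B is more luminous, by a factor of 7.12.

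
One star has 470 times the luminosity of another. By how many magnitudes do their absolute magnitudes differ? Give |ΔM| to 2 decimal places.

Pogson: ΔM = −2.5 log₁₀(ratio) = −2.5 log₁₀(470) = −2.5 × 2.6721 = -6.680

|ΔM| ≈ 6.68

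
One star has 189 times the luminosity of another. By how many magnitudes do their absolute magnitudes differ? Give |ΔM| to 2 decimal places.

Pogson: ΔM = −2.5 log₁₀(ratio) = −2.5 log₁₀(189) = −2.5 × 2.2765 = -5.691

|ΔM| ≈ 5.69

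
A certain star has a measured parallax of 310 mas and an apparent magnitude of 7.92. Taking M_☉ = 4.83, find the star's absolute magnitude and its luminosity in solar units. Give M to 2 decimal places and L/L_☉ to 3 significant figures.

M ≈ 10.38; L/L_☉ ≈ 6.04×10^-3

d = 1/p = 1000/310 mas = 3.226 pc
M = m − 5 log₁₀ d + 5 = 7.92 − 5·0.5086 + 5 = 10.377
M − M_☉ = 10.377 − 4.83 = 5.547
L/L_☉ = 10^(−0.4 × 5.547) = 6.043×10^-3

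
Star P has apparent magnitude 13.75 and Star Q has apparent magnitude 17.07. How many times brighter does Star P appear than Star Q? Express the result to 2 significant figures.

21

Magnitude difference = -3.32
Flux ratio = 10^(−0.4 Δm) = 10^(−0.4 × -3.32) = 10^1.328 = 21.28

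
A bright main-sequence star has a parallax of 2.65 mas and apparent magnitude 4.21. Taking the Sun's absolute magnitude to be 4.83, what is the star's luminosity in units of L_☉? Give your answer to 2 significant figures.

L/L_☉ ≈ 2500

d = 1/p = 1000/2.65 mas = 377.4 pc
M = m − 5 log₁₀ d + 5 = 4.21 − 5·2.5768 + 5 = -3.674
M − M_☉ = -3.674 − 4.83 = -8.504
L/L_☉ = 10^(−0.4 × -8.504) = 2521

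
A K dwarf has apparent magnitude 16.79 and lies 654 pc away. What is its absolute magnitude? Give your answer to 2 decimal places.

M ≈ 7.71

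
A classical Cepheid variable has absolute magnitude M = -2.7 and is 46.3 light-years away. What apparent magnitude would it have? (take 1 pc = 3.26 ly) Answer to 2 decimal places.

d = 46.3 ly / 3.26 = 14.20 pc
m = M + 5 log₁₀ d − 5 = -2.7 + 5·1.1524 − 5 = -1.938

m ≈ -1.94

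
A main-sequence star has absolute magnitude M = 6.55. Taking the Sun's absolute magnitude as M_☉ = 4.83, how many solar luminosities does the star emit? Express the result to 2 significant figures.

M − M_☉ = 6.55 − 4.83 = 1.720
L/L_☉ = 10^(−0.4 (M − M_☉)) = 10^-0.688 = 0.2051

L/L_☉ ≈ 0.21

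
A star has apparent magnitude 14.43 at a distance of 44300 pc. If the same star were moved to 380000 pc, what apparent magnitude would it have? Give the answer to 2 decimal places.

Flux ∝ 1/d², so Δm = 5 log₁₀(d₂/d₁) = 5 log₁₀(380000/44300) = 4.667
m₂ = m₁ + Δm = 14.43 + (4.667) = 19.097

m ≈ 19.10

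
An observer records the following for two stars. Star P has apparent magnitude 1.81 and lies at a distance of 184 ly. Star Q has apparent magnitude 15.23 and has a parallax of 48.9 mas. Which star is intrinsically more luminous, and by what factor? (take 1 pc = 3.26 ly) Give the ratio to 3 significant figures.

Star P is more luminous, by a factor of 1.78×10^6.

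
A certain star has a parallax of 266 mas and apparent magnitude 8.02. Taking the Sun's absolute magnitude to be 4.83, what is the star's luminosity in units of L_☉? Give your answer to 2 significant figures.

d = 1/p = 1000/266 mas = 3.759 pc
M = m − 5 log₁₀ d + 5 = 8.02 − 5·0.5751 + 5 = 10.144
M − M_☉ = 10.144 − 4.83 = 5.314
L/L_☉ = 10^(−0.4 × 5.314) = 7.486×10^-3

L/L_☉ ≈ 7.5×10^-3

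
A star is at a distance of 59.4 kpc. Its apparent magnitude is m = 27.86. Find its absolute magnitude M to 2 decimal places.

d = 59.4 kpc = 59400 pc
5 log₁₀(d/10 pc) = 5 log₁₀(59400) − 5 = 18.869
M = m − 5 log₁₀(d/10) = 27.86 − 18.869 = 8.991

M ≈ 8.99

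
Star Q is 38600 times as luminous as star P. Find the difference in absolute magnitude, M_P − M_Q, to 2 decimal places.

M_P − M_Q ≈ 11.47

Pogson: ΔM = −2.5 log₁₀(ratio) = −2.5 log₁₀(38600) = −2.5 × 4.5866 = -11.466
Star Q is brighter so has the smaller magnitude: M_P − M_Q is positive.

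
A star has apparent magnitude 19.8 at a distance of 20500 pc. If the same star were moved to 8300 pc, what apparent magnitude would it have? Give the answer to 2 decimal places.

m ≈ 17.84

Flux ∝ 1/d², so Δm = 5 log₁₀(d₂/d₁) = 5 log₁₀(8300/20500) = -1.963
m₂ = m₁ + Δm = 19.8 + (-1.963) = 17.837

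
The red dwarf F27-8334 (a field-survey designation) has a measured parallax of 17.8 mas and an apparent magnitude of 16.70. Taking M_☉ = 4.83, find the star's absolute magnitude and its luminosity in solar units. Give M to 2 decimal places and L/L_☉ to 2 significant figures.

M ≈ 12.95; L/L_☉ ≈ 5.6×10^-4

d = 1/p = 1000/17.8 mas = 56.18 pc
M = m − 5 log₁₀ d + 5 = 16.70 − 5·1.7496 + 5 = 12.952
M − M_☉ = 12.952 − 4.83 = 8.122
L/L_☉ = 10^(−0.4 × 8.122) = 5.638×10^-4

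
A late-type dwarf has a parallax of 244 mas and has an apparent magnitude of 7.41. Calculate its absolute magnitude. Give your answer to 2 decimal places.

M ≈ 9.35

p = 244 mas = 0.244″ → d = 1/p = 4.098 pc
5 log₁₀(d/10 pc) = 5 log₁₀(4.098) − 5 = -1.937
M = m − 5 log₁₀(d/10) = 7.41 + 1.937 = 9.347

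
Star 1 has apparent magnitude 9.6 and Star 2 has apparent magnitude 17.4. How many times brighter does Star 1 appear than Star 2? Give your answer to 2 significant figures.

1300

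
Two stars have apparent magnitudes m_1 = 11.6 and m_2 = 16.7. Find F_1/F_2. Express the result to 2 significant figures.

F_1/F_2 ≈ 110

Magnitude difference = -5.1
Flux ratio = 10^(−0.4 Δm) = 10^(−0.4 × -5.1) = 10^2.040 = 109.6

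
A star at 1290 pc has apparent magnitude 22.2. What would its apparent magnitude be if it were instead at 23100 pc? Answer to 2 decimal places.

m ≈ 28.47

Flux ∝ 1/d², so Δm = 5 log₁₀(d₂/d₁) = 5 log₁₀(23100/1290) = 6.265
m₂ = m₁ + Δm = 22.2 + (6.265) = 28.465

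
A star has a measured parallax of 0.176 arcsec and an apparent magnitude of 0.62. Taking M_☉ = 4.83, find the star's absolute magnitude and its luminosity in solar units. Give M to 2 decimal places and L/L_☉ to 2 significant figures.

d = 1/p = 1/0.176″ = 5.682 pc
M = m − 5 log₁₀ d + 5 = 0.62 − 5·0.7545 + 5 = 1.848
M − M_☉ = 1.848 − 4.83 = -2.982
L/L_☉ = 10^(−0.4 × -2.982) = 15.59

M ≈ 1.85; L/L_☉ ≈ 16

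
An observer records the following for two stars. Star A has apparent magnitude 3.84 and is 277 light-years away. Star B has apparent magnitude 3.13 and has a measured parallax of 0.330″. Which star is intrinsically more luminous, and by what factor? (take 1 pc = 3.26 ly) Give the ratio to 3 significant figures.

Star A is more luminous, by a factor of 409.

Star A: d = 277 ly / 3.26 = 84.97 pc
Star A: M = m − 5 log₁₀ d + 5 = 3.84 − 5·1.9293 + 5 = -0.806
Star B: d = 1/p = 1/0.330″ = 3.030 pc
Star B: M = m − 5 log₁₀ d + 5 = 3.13 − 5·0.4815 + 5 = 5.723
ΔM = M_A − M_B = -0.806 − (5.723) = -6.529; smaller M is more luminous → Star A.
L ratio = 10^(0.4 |ΔM|) = 10^2.612 = 408.8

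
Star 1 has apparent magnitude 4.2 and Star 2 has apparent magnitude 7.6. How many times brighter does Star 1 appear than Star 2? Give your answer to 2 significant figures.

23

Δm = 4.2 − (7.6) = -3.4
Flux ratio = 10^(−0.4 Δm) = 10^(−0.4 × -3.4) = 10^1.360 = 22.91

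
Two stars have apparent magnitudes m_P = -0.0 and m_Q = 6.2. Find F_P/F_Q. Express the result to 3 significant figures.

F_P/F_Q ≈ 302

Δm = -0.0 − (6.2) = -6.2
Flux ratio = 10^(−0.4 Δm) = 10^(−0.4 × -6.2) = 10^2.480 = 302.0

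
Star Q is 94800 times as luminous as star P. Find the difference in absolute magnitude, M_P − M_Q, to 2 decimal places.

Pogson: ΔM = −2.5 log₁₀(ratio) = −2.5 log₁₀(94800) = −2.5 × 4.9768 = -12.442
Star Q is brighter so has the smaller magnitude: M_P − M_Q is positive.

M_P − M_Q ≈ 12.44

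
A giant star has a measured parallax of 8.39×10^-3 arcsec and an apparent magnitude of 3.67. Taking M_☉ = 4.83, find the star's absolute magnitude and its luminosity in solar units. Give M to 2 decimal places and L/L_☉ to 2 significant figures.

M ≈ -1.71; L/L_☉ ≈ 410

d = 1/p = 1/8.39×10^-3″ = 119.2 pc
M = m − 5 log₁₀ d + 5 = 3.67 − 5·2.0762 + 5 = -1.711
M − M_☉ = -1.711 − 4.83 = -6.541
L/L_☉ = 10^(−0.4 × -6.541) = 413.5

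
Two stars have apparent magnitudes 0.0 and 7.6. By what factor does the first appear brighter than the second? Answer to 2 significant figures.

Δm = 0.0 − (7.6) = -7.6
Flux ratio = 10^(−0.4 Δm) = 10^(−0.4 × -7.6) = 10^3.040 = 1096

1100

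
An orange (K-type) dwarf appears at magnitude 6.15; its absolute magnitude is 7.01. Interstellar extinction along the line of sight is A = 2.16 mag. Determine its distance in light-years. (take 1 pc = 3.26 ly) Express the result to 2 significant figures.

d ≈ 8.1 ly

m − M = 5 log₁₀(d/10 pc) + A  ⇒  6.15 − (7.01) − 2.16 = 5 log₁₀(d/10)
-3.020 = 5 log₁₀(d/10)
log₁₀ d = (m − M − A)/5 + 1 = 0.3960
d = 10^0.3960 = 2.489 pc
= 8.114 ly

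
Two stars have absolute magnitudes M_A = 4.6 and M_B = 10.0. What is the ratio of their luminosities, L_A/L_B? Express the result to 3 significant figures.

ΔM = M_A − M_B = -5.4
L_A/L_B = 10^(−0.4 ΔM) = 10^2.160 = 144.5

L_A/L_B ≈ 145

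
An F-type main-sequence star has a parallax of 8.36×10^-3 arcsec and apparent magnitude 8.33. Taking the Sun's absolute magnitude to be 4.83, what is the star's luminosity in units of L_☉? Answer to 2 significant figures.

L/L_☉ ≈ 5.7

d = 1/p = 1/8.36×10^-3″ = 119.6 pc
M = m − 5 log₁₀ d + 5 = 8.33 − 5·2.0778 + 5 = 2.941
M − M_☉ = 2.941 − 4.83 = -1.889
L/L_☉ = 10^(−0.4 × -1.889) = 5.696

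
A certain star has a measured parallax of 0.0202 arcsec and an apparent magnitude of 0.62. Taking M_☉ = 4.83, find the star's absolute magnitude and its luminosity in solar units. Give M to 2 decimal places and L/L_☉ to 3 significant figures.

M ≈ -2.85; L/L_☉ ≈ 1180

d = 1/p = 1/0.0202″ = 49.50 pc
M = m − 5 log₁₀ d + 5 = 0.62 − 5·1.6946 + 5 = -2.853
M − M_☉ = -2.853 − 4.83 = -7.683
L/L_☉ = 10^(−0.4 × -7.683) = 1184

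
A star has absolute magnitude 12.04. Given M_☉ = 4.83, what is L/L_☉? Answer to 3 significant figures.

M − M_☉ = 12.04 − 4.83 = 7.210
L/L_☉ = 10^(−0.4 (M − M_☉)) = 10^-2.884 = 1.306×10^-3

L/L_☉ ≈ 1.31×10^-3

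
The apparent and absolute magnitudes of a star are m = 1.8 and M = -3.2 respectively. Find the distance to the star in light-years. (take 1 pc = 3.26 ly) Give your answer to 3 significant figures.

d ≈ 326 ly

μ = m − M = 5.000
m − M = 5 log₁₀ d − 5
log₁₀ d = (m − M)/5 + 1 = 2.0000
d = 10^2.0000 = 100.0 pc
= 326.0 ly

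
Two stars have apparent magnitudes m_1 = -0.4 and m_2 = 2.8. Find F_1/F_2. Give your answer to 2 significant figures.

F_1/F_2 ≈ 19

Magnitude difference = -3.2
Flux ratio = 10^(−0.4 Δm) = 10^(−0.4 × -3.2) = 10^1.280 = 19.05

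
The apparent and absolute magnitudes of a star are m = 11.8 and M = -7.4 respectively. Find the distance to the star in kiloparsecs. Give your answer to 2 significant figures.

Distance modulus: m − M = 11.8 − (-7.4) = 19.200
m − M = 5 log₁₀ d − 5
log₁₀ d = (m − M)/5 + 1 = 4.8400
d = 10^4.8400 = 69180 pc
= 69.18 kpc

d ≈ 69 kpc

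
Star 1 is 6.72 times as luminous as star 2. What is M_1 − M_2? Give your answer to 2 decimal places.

M_1 − M_2 ≈ -2.07

Pogson: ΔM = −2.5 log₁₀(ratio) = −2.5 log₁₀(6.72) = −2.5 × 0.8274 = -2.068
Star 1 is brighter, so it has the smaller magnitude: the difference is negative.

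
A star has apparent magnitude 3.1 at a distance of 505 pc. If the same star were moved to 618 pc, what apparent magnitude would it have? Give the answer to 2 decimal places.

Flux ∝ 1/d², so Δm = 5 log₁₀(d₂/d₁) = 5 log₁₀(618/505) = 0.438
m₂ = m₁ + Δm = 3.1 + (0.438) = 3.538

m ≈ 3.54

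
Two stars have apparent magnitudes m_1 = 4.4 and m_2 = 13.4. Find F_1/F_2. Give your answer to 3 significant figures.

Magnitude difference = -9.0
Flux ratio = 10^(−0.4 Δm) = 10^(−0.4 × -9.0) = 10^3.600 = 3981

F_1/F_2 ≈ 3980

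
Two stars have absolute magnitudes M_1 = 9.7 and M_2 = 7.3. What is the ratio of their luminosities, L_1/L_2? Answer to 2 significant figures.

L_1/L_2 ≈ 0.11

ΔM = M_1 − M_2 = 2.4
L_1/L_2 = 10^(−0.4 ΔM) = 10^-0.960 = 0.1096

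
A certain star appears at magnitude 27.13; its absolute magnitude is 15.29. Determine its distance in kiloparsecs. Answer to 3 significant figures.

d ≈ 2.33 kpc

Distance modulus: m − M = 27.13 − (15.29) = 11.840
m − M = 5 log₁₀ d − 5
log₁₀ d = (m − M)/5 + 1 = 3.3680
d = 10^3.3680 = 2333 pc
= 2.333 kpc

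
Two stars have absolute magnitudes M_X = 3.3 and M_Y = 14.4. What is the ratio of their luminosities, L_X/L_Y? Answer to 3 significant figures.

L_X/L_Y ≈ 27500

ΔM = M_X − M_Y = -11.1
L_X/L_Y = 10^(−0.4 ΔM) = 10^4.440 = 27540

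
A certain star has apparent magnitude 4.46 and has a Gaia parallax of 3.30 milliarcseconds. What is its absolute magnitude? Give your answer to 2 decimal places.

M ≈ -2.95

p = 3.30 mas = 3.30×10^-3″ → d = 1/p = 303.0 pc
5 log₁₀(d/10 pc) = 5 log₁₀(303.0) − 5 = 7.407
M = m − 5 log₁₀(d/10) = 4.46 − 7.407 = -2.947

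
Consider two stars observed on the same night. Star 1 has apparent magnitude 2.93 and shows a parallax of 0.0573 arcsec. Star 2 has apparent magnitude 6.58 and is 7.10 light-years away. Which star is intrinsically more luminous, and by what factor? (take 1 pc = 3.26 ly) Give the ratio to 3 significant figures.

Star 1: d = 1/p = 1/0.0573″ = 17.45 pc
Star 1: M = m − 5 log₁₀ d + 5 = 2.93 − 5·1.2418 + 5 = 1.721
Star 2: d = 7.10 ly / 3.26 = 2.178 pc
Star 2: M = m − 5 log₁₀ d + 5 = 6.58 − 5·0.3380 + 5 = 9.890
ΔM = M_1 − M_2 = 1.721 − (9.890) = -8.169; smaller M is more luminous → Star 1.
L ratio = 10^(0.4 |ΔM|) = 10^3.268 = 1852

Star 1 is more luminous, by a factor of 1850.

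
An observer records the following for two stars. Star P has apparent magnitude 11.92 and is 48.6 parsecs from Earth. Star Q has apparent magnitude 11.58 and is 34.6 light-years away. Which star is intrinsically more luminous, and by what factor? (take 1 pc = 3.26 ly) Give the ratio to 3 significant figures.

Star P is more luminous, by a factor of 15.3.

Star P: M = m − 5 log₁₀ d + 5 = 11.92 − 5·1.6866 + 5 = 8.487
Star Q: d = 34.6 ly / 3.26 = 10.61 pc
Star Q: M = m − 5 log₁₀ d + 5 = 11.58 − 5·1.0259 + 5 = 11.451
ΔM = M_P − M_Q = 8.487 − (11.451) = -2.964; smaller M is more luminous → Star P.
L ratio = 10^(0.4 |ΔM|) = 10^1.186 = 15.33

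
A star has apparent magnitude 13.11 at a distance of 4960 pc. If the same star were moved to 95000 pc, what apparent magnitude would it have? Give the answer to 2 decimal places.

Flux ∝ 1/d², so Δm = 5 log₁₀(d₂/d₁) = 5 log₁₀(95000/4960) = 6.411
m₂ = m₁ + Δm = 13.11 + (6.411) = 19.521

m ≈ 19.52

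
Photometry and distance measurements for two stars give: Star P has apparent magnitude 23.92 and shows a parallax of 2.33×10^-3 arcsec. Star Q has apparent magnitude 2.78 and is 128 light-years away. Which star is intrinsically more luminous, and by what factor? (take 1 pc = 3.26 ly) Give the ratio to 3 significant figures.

Star P: d = 1/p = 1/2.33×10^-3″ = 429.2 pc
Star P: M = m − 5 log₁₀ d + 5 = 23.92 − 5·2.6326 + 5 = 15.757
Star Q: d = 128 ly / 3.26 = 39.26 pc
Star Q: M = m − 5 log₁₀ d + 5 = 2.78 − 5·1.5940 + 5 = -0.190
ΔM = M_P − M_Q = 15.757 − (-0.190) = 15.947; smaller M is more luminous → Star Q.
L ratio = 10^(0.4 |ΔM|) = 10^6.379 = 2.392×10^6

Star Q is more luminous, by a factor of 2.39×10^6.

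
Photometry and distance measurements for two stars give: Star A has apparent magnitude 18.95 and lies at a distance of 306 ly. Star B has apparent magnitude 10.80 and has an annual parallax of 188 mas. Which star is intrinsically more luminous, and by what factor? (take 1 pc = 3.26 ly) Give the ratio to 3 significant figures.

Star B is more luminous, by a factor of 5.84.

Star A: d = 306 ly / 3.26 = 93.87 pc
Star A: M = m − 5 log₁₀ d + 5 = 18.95 − 5·1.9725 + 5 = 14.087
Star B: p = 188 mas = 0.188″ → d = 1/p = 5.319 pc
Star B: M = m − 5 log₁₀ d + 5 = 10.80 − 5·0.7258 + 5 = 12.171
ΔM = M_A − M_B = 14.087 − (12.171) = 1.917; smaller M is more luminous → Star B.
L ratio = 10^(0.4 |ΔM|) = 10^0.767 = 5.844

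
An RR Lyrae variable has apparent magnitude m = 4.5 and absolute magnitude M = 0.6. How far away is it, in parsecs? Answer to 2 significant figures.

d ≈ 60 pc

Distance modulus: m − M = 4.5 − (0.6) = 3.900
m − M = 5 log₁₀ d − 5
log₁₀ d = (m − M)/5 + 1 = 1.7800
d = 10^1.7800 = 60.26 pc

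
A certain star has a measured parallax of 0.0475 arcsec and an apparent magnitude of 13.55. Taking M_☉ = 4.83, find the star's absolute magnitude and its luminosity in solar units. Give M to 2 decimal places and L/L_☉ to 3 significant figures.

M ≈ 11.93; L/L_☉ ≈ 1.44×10^-3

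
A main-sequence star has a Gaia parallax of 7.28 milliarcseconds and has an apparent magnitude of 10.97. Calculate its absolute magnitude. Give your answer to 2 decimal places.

p = 7.28 mas = 7.28×10^-3″ → d = 1/p = 137.4 pc
5 log₁₀(d/10 pc) = 5 log₁₀(137.4) − 5 = 5.689
M = m − 5 log₁₀(d/10) = 10.97 − 5.689 = 5.281

M ≈ 5.28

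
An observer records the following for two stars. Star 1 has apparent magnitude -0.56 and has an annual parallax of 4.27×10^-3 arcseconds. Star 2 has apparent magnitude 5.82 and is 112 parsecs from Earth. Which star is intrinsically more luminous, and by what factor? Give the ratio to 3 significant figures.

Star 1 is more luminous, by a factor of 1560.

Star 1: d = 1/p = 1/4.27×10^-3″ = 234.2 pc
Star 1: M = m − 5 log₁₀ d + 5 = -0.56 − 5·2.3696 + 5 = -7.408
Star 2: M = m − 5 log₁₀ d + 5 = 5.82 − 5·2.0492 + 5 = 0.574
ΔM = M_1 − M_2 = -7.408 − (0.574) = -7.982; smaller M is more luminous → Star 1.
L ratio = 10^(0.4 |ΔM|) = 10^3.193 = 1559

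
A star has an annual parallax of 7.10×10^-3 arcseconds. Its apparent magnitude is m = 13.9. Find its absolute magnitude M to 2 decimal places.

M ≈ 8.16

d = 1/p = 1/7.10×10^-3″ = 140.8 pc
5 log₁₀(d/10 pc) = 5 log₁₀(140.8) − 5 = 5.744
M = m − 5 log₁₀(d/10) = 13.9 − 5.744 = 8.156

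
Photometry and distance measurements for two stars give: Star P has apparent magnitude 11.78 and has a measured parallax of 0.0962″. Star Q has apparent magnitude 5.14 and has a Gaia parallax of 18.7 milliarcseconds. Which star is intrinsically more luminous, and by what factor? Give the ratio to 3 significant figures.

Star Q is more luminous, by a factor of 12000.

Star P: d = 1/p = 1/0.0962″ = 10.40 pc
Star P: M = m − 5 log₁₀ d + 5 = 11.78 − 5·1.0168 + 5 = 11.696
Star Q: p = 18.7 mas = 0.0187″ → d = 1/p = 53.48 pc
Star Q: M = m − 5 log₁₀ d + 5 = 5.14 − 5·1.7282 + 5 = 1.499
ΔM = M_P − M_Q = 11.696 − (1.499) = 10.197; smaller M is more luminous → Star Q.
L ratio = 10^(0.4 |ΔM|) = 10^4.079 = 11990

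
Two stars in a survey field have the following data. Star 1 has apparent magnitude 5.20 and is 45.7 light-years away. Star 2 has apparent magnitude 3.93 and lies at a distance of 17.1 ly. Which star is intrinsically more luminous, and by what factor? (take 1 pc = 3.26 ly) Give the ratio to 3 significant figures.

Star 1: d = 45.7 ly / 3.26 = 14.02 pc
Star 1: M = m − 5 log₁₀ d + 5 = 5.20 − 5·1.1467 + 5 = 4.467
Star 2: d = 17.1 ly / 3.26 = 5.245 pc
Star 2: M = m − 5 log₁₀ d + 5 = 3.93 − 5·0.7198 + 5 = 5.331
ΔM = M_1 − M_2 = 4.467 − (5.331) = -0.865; smaller M is more luminous → Star 1.
L ratio = 10^(0.4 |ΔM|) = 10^0.346 = 2.217

Star 1 is more luminous, by a factor of 2.22.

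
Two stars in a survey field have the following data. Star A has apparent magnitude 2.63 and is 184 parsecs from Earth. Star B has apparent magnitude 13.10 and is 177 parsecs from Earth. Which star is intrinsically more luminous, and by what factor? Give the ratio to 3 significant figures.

Star A is more luminous, by a factor of 16700.

Star A: M = m − 5 log₁₀ d + 5 = 2.63 − 5·2.2648 + 5 = -3.694
Star B: M = m − 5 log₁₀ d + 5 = 13.10 − 5·2.2480 + 5 = 6.860
ΔM = M_A − M_B = -3.694 − (6.860) = -10.554; smaller M is more luminous → Star A.
L ratio = 10^(0.4 |ΔM|) = 10^4.222 = 16660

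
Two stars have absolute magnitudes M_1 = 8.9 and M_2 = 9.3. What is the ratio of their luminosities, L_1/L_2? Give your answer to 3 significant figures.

ΔM = M_1 − M_2 = -0.4
L_1/L_2 = 10^(−0.4 ΔM) = 10^0.160 = 1.445

L_1/L_2 ≈ 1.45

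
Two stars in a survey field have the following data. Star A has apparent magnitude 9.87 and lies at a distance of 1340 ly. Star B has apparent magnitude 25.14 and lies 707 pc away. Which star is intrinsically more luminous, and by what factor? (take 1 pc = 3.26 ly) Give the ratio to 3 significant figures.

Star A is more luminous, by a factor of 433000.

Star A: d = 1340 ly / 3.26 = 411.0 pc
Star A: M = m − 5 log₁₀ d + 5 = 9.87 − 5·2.6139 + 5 = 1.801
Star B: M = m − 5 log₁₀ d + 5 = 25.14 − 5·2.8494 + 5 = 15.893
ΔM = M_A − M_B = 1.801 − (15.893) = -14.092; smaller M is more luminous → Star A.
L ratio = 10^(0.4 |ΔM|) = 10^5.637 = 433400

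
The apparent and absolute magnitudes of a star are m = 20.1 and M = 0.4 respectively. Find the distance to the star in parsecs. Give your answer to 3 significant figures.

Distance modulus: m − M = 20.1 − (0.4) = 19.700
m − M = 5 log₁₀ d − 5
log₁₀ d = (m − M)/5 + 1 = 4.9400
d = 10^4.9400 = 87100 pc

d ≈ 87100 pc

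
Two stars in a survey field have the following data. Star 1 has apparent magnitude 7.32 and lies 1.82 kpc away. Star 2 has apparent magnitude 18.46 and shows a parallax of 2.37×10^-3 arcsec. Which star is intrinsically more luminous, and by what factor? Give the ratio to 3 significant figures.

Star 1 is more luminous, by a factor of 532000.

Star 1: d = 1.82 kpc = 1820 pc
Star 1: M = m − 5 log₁₀ d + 5 = 7.32 − 5·3.2601 + 5 = -3.980
Star 2: d = 1/p = 1/2.37×10^-3″ = 421.9 pc
Star 2: M = m − 5 log₁₀ d + 5 = 18.46 − 5·2.6253 + 5 = 10.334
ΔM = M_1 − M_2 = -3.980 − (10.334) = -14.314; smaller M is more luminous → Star 1.
L ratio = 10^(0.4 |ΔM|) = 10^5.726 = 531700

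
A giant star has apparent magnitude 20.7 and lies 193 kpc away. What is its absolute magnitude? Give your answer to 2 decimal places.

M ≈ -0.73

d = 193 kpc = 193000 pc
5 log₁₀(d/10 pc) = 5 log₁₀(193000) − 5 = 21.428
M = m − 5 log₁₀(d/10) = 20.7 − 21.428 = -0.728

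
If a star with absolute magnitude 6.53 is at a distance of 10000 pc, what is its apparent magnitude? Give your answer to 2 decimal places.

m ≈ 21.53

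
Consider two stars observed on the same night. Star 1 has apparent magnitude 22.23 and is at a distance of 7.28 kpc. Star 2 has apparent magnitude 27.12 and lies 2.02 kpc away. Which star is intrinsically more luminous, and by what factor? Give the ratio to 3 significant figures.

Star 1: d = 7.28 kpc = 7280 pc
Star 1: M = m − 5 log₁₀ d + 5 = 22.23 − 5·3.8621 + 5 = 7.919
Star 2: d = 2.02 kpc = 2020 pc
Star 2: M = m − 5 log₁₀ d + 5 = 27.12 − 5·3.3054 + 5 = 15.593
ΔM = M_1 − M_2 = 7.919 − (15.593) = -7.674; smaller M is more luminous → Star 1.
L ratio = 10^(0.4 |ΔM|) = 10^3.070 = 1174

Star 1 is more luminous, by a factor of 1170.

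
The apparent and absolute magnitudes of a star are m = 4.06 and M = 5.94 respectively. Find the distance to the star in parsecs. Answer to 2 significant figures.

d ≈ 4.2 pc

μ = m − M = -1.880
m − M = 5 log₁₀ d − 5
log₁₀ d = (m − M)/5 + 1 = 0.6240
d = 10^0.6240 = 4.207 pc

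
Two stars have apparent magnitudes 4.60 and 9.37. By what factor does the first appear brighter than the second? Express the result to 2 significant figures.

81

Magnitude difference = -4.77
Flux ratio = 10^(−0.4 Δm) = 10^(−0.4 × -4.77) = 10^1.908 = 80.91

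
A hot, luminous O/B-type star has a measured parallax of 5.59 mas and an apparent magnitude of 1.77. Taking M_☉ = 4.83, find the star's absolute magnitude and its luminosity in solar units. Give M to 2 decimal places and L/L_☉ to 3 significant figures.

M ≈ -4.49; L/L_☉ ≈ 5360

d = 1/p = 1000/5.59 mas = 178.9 pc
M = m − 5 log₁₀ d + 5 = 1.77 − 5·2.2526 + 5 = -4.493
M − M_☉ = -4.493 − 4.83 = -9.323
L/L_☉ = 10^(−0.4 × -9.323) = 5360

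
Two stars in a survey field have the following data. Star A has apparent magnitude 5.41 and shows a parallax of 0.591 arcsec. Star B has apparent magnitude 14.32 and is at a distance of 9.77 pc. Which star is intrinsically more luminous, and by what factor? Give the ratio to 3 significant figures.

Star A is more luminous, by a factor of 110.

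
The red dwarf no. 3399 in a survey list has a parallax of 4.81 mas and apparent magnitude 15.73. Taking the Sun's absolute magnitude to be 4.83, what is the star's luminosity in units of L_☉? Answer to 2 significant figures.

L/L_☉ ≈ 0.019

d = 1/p = 1000/4.81 mas = 207.9 pc
M = m − 5 log₁₀ d + 5 = 15.73 − 5·2.3179 + 5 = 9.141
M − M_☉ = 9.141 − 4.83 = 4.311
L/L_☉ = 10^(−0.4 × 4.311) = 0.01887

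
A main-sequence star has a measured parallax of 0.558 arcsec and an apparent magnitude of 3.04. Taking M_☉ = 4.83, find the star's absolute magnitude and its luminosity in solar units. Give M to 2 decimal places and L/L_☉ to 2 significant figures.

M ≈ 6.77; L/L_☉ ≈ 0.17

d = 1/p = 1/0.558″ = 1.792 pc
M = m − 5 log₁₀ d + 5 = 3.04 − 5·0.2534 + 5 = 6.773
M − M_☉ = 6.773 − 4.83 = 1.943
L/L_☉ = 10^(−0.4 × 1.943) = 0.1670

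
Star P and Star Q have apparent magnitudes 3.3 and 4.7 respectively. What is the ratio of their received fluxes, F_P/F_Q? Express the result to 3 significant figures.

Magnitude difference = -1.4
Flux ratio = 10^(−0.4 Δm) = 10^(−0.4 × -1.4) = 10^0.560 = 3.631

F_P/F_Q ≈ 3.63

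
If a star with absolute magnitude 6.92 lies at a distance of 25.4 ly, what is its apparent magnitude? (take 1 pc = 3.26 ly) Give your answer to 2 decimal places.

m ≈ 6.38

d = 25.4 ly / 3.26 = 7.791 pc
m = M + 5 log₁₀ d − 5 = 6.92 + 5·0.8916 − 5 = 6.378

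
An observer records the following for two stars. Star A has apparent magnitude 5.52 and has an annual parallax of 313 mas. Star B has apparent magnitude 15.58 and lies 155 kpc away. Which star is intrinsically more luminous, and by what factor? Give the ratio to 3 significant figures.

Star A: p = 313 mas = 0.313″ → d = 1/p = 3.195 pc
Star A: M = m − 5 log₁₀ d + 5 = 5.52 − 5·0.5045 + 5 = 7.998
Star B: d = 155 kpc = 155000 pc
Star B: M = m − 5 log₁₀ d + 5 = 15.58 − 5·5.1903 + 5 = -5.372
ΔM = M_A − M_B = 7.998 − (-5.372) = 13.369; smaller M is more luminous → Star B.
L ratio = 10^(0.4 |ΔM|) = 10^5.348 = 222700

Star B is more luminous, by a factor of 223000.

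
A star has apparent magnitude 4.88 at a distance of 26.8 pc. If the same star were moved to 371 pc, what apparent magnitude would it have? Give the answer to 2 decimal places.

m ≈ 10.59

Flux ∝ 1/d², so Δm = 5 log₁₀(d₂/d₁) = 5 log₁₀(371/26.8) = 5.706
m₂ = m₁ + Δm = 4.88 + (5.706) = 10.586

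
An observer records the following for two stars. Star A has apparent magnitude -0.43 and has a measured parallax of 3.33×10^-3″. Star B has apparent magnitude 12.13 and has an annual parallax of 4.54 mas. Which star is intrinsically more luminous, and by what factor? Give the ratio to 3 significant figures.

Star A: d = 1/p = 1/3.33×10^-3″ = 300.3 pc
Star A: M = m − 5 log₁₀ d + 5 = -0.43 − 5·2.4776 + 5 = -7.818
Star B: p = 4.54 mas = 4.54×10^-3″ → d = 1/p = 220.3 pc
Star B: M = m − 5 log₁₀ d + 5 = 12.13 − 5·2.3429 + 5 = 5.415
ΔM = M_A − M_B = -7.818 − (5.415) = -13.233; smaller M is more luminous → Star A.
L ratio = 10^(0.4 |ΔM|) = 10^5.293 = 196400

Star A is more luminous, by a factor of 196000.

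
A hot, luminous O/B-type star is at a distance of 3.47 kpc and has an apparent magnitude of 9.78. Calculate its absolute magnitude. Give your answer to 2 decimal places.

d = 3.47 kpc = 3470 pc
5 log₁₀(d/10 pc) = 5 log₁₀(3470) − 5 = 12.702
M = m − 5 log₁₀(d/10) = 9.78 − 12.702 = -2.922

M ≈ -2.92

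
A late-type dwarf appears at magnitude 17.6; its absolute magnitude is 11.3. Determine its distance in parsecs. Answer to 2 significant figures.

Distance modulus: m − M = 17.6 − (11.3) = 6.300
m − M = 5 log₁₀ d − 5
log₁₀ d = (m − M)/5 + 1 = 2.2600
d = 10^2.2600 = 182.0 pc

d ≈ 180 pc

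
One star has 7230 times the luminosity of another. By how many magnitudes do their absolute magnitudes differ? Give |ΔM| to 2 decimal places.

|ΔM| ≈ 9.65

Pogson: ΔM = −2.5 log₁₀(ratio) = −2.5 log₁₀(7230) = −2.5 × 3.8591 = -9.648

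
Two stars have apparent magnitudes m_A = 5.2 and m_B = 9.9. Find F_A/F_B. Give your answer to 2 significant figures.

F_A/F_B ≈ 76

Magnitude difference = -4.7
Flux ratio = 10^(−0.4 Δm) = 10^(−0.4 × -4.7) = 10^1.880 = 75.86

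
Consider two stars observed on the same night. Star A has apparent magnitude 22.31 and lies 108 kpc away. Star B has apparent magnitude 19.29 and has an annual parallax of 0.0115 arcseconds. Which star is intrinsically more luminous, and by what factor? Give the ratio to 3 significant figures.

Star A is more luminous, by a factor of 95600.

Star A: d = 108 kpc = 108000 pc
Star A: M = m − 5 log₁₀ d + 5 = 22.31 − 5·5.0334 + 5 = 2.143
Star B: d = 1/p = 1/0.0115″ = 86.96 pc
Star B: M = m − 5 log₁₀ d + 5 = 19.29 − 5·1.9393 + 5 = 14.593
ΔM = M_A − M_B = 2.143 − (14.593) = -12.451; smaller M is more luminous → Star A.
L ratio = 10^(0.4 |ΔM|) = 10^4.980 = 95550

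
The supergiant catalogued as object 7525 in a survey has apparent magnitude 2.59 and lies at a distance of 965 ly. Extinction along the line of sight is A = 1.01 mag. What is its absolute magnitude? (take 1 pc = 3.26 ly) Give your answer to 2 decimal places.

d = 965 ly / 3.26 = 296.0 pc
5 log₁₀(d/10 pc) = 5 log₁₀(296.0) − 5 = 7.357
M = m − 5 log₁₀(d/10) − A = 2.59 − 7.357 − 1.01 = -5.777

M ≈ -5.78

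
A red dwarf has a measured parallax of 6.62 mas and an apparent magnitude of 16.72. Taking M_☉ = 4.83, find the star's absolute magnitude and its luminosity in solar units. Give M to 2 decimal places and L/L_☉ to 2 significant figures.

M ≈ 10.82; L/L_☉ ≈ 4.0×10^-3

d = 1/p = 1000/6.62 mas = 151.1 pc
M = m − 5 log₁₀ d + 5 = 16.72 − 5·2.1791 + 5 = 10.824
M − M_☉ = 10.824 − 4.83 = 5.994
L/L_☉ = 10^(−0.4 × 5.994) = 4.002×10^-3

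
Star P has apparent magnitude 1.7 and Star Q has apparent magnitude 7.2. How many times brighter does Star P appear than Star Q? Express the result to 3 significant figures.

158

Magnitude difference = -5.5
Flux ratio = 10^(−0.4 Δm) = 10^(−0.4 × -5.5) = 10^2.200 = 158.5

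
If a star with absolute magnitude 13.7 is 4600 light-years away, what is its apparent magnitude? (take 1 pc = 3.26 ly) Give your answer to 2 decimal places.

m ≈ 24.45

d = 4600 ly / 3.26 = 1411 pc
m = M + 5 log₁₀ d − 5 = 13.7 + 5·3.1495 − 5 = 24.448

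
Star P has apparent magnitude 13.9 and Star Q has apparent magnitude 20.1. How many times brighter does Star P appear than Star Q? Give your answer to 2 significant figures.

300

Δm = 13.9 − (20.1) = -6.2
Flux ratio = 10^(−0.4 Δm) = 10^(−0.4 × -6.2) = 10^2.480 = 302.0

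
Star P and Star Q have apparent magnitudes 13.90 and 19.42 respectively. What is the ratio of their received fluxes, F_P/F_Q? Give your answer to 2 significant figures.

F_P/F_Q ≈ 160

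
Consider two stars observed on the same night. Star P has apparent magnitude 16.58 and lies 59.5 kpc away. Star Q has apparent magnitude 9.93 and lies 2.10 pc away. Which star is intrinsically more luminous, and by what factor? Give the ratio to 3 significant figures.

Star P is more luminous, by a factor of 1.76×10^6.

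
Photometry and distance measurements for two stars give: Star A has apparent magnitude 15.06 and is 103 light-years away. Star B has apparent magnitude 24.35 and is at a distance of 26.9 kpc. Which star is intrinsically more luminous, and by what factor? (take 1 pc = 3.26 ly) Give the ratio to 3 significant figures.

Star B is more luminous, by a factor of 139.

Star A: d = 103 ly / 3.26 = 31.60 pc
Star A: M = m − 5 log₁₀ d + 5 = 15.06 − 5·1.4996 + 5 = 12.562
Star B: d = 26.9 kpc = 26900 pc
Star B: M = m − 5 log₁₀ d + 5 = 24.35 − 5·4.4298 + 5 = 7.201
ΔM = M_A − M_B = 12.562 − (7.201) = 5.361; smaller M is more luminous → Star B.
L ratio = 10^(0.4 |ΔM|) = 10^2.144 = 139.4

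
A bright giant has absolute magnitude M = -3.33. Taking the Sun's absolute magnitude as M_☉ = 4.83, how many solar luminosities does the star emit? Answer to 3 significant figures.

L/L_☉ ≈ 1840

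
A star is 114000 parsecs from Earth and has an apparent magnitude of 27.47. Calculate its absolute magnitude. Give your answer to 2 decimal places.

5 log₁₀(d/10 pc) = 5 log₁₀(114000) − 5 = 20.285
M = m − 5 log₁₀(d/10) = 27.47 − 20.285 = 7.185

M ≈ 7.19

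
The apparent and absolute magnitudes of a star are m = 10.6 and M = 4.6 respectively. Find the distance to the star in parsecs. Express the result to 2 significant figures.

Distance modulus: m − M = 10.6 − (4.6) = 6.000
m − M = 5 log₁₀ d − 5
log₁₀ d = (m − M)/5 + 1 = 2.2000
d = 10^2.2000 = 158.5 pc

d ≈ 160 pc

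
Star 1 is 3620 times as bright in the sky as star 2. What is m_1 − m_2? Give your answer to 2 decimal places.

m_1 − m_2 ≈ -8.90

Pogson: Δm = −2.5 log₁₀(ratio) = −2.5 log₁₀(3620) = −2.5 × 3.5587 = -8.897
Star 1 is brighter, so it has the smaller magnitude: the difference is negative.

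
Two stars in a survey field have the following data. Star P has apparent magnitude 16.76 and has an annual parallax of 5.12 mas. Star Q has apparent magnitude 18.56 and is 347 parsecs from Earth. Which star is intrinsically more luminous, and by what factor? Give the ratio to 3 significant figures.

Star P: p = 5.12 mas = 5.12×10^-3″ → d = 1/p = 195.3 pc
Star P: M = m − 5 log₁₀ d + 5 = 16.76 − 5·2.2907 + 5 = 10.306
Star Q: M = m − 5 log₁₀ d + 5 = 18.56 − 5·2.5403 + 5 = 10.858
ΔM = M_P − M_Q = 10.306 − (10.858) = -0.552; smaller M is more luminous → Star P.
L ratio = 10^(0.4 |ΔM|) = 10^0.221 = 1.663

Star P is more luminous, by a factor of 1.66.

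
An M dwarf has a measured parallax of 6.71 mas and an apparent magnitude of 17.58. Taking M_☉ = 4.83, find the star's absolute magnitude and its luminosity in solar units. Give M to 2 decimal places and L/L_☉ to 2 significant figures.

M ≈ 11.71; L/L_☉ ≈ 1.8×10^-3

d = 1/p = 1000/6.71 mas = 149.0 pc
M = m − 5 log₁₀ d + 5 = 17.58 − 5·2.1733 + 5 = 11.714
M − M_☉ = 11.714 − 4.83 = 6.884
L/L_☉ = 10^(−0.4 × 6.884) = 1.764×10^-3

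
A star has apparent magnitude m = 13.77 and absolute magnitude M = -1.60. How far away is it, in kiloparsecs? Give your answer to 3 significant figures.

d ≈ 11.9 kpc

Distance modulus: m − M = 13.77 − (-1.60) = 15.370
m − M = 5 log₁₀ d − 5
log₁₀ d = (m − M)/5 + 1 = 4.0740
d = 10^4.0740 = 11860 pc
= 11.86 kpc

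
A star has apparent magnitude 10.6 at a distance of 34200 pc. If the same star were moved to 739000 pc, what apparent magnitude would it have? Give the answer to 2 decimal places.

m ≈ 17.27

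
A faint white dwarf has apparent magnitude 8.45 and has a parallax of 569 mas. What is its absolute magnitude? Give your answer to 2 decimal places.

M ≈ 12.23

p = 569 mas = 0.569″ → d = 1/p = 1.757 pc
5 log₁₀(d/10 pc) = 5 log₁₀(1.757) − 5 = -3.776
M = m − 5 log₁₀(d/10) = 8.45 + 3.776 = 12.226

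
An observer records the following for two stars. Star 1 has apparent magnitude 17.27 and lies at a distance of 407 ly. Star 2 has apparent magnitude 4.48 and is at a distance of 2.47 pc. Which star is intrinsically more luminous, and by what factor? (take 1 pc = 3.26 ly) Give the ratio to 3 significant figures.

Star 2 is more luminous, by a factor of 51.1.

Star 1: d = 407 ly / 3.26 = 124.8 pc
Star 1: M = m − 5 log₁₀ d + 5 = 17.27 − 5·2.0964 + 5 = 11.788
Star 2: M = m − 5 log₁₀ d + 5 = 4.48 − 5·0.3927 + 5 = 7.517
ΔM = M_1 − M_2 = 11.788 − (7.517) = 4.272; smaller M is more luminous → Star 2.
L ratio = 10^(0.4 |ΔM|) = 10^1.709 = 51.13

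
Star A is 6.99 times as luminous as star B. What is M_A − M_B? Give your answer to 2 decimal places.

Pogson: ΔM = −2.5 log₁₀(ratio) = −2.5 log₁₀(6.99) = −2.5 × 0.8445 = -2.111
Star A is brighter, so it has the smaller magnitude: the difference is negative.

M_A − M_B ≈ -2.11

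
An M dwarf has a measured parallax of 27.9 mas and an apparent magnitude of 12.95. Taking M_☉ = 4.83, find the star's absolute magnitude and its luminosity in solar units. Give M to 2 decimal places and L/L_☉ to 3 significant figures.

M ≈ 10.18; L/L_☉ ≈ 7.26×10^-3

d = 1/p = 1000/27.9 mas = 35.84 pc
M = m − 5 log₁₀ d + 5 = 12.95 − 5·1.5544 + 5 = 10.178
M − M_☉ = 10.178 − 4.83 = 5.348
L/L_☉ = 10^(−0.4 × 5.348) = 7.258×10^-3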